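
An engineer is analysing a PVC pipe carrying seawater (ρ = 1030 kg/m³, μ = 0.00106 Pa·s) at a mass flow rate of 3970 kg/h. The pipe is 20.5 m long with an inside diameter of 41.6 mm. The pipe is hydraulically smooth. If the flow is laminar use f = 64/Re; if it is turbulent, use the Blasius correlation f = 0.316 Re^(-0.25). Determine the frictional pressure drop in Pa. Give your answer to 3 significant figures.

ΔP ≈ 3730 Pa

ṁ = 3970 kg/h = 3970/3600 = 1.103 kg/s.
A = πD²/4 = π(0.0416)²/4 = 0.001359 m²; mean velocity V = ṁ/(ρA) = 1.103/(1030 · 0.001359) = 0.7877 m/s.
Reynolds number Re = ρVD/μ = 1030 · 0.7877 · 0.0416 / 0.00106 = 3.184e+04.
Re > 4000 → turbulent. Smooth-pipe (Blasius): f = 0.316 Re^(-0.25) = 0.316/(3.184e+04)^0.25 = 0.02366.
Darcy-Weisbach: ΔP = f(L/D)(ρV²/2) = 0.02366·(20.5/0.0416)·(1030·0.7877²/2) = 0.02366·492.8·319.6 = 3725 Pa.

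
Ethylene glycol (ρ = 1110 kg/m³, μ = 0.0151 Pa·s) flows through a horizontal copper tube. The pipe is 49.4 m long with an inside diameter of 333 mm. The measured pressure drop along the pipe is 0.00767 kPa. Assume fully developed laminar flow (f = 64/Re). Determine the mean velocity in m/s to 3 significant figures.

For laminar flow, f = 64/Re with Re = ρVD/μ, so Darcy-Weisbach reduces to ΔP = 32μLV/D². Solving for V: V = ΔP·D²/(32μL) = 7.67·(0.333)²/(32·0.0151·49.4) = 0.03563 m/s.
Check: Re = ρVD/μ = 1110·0.03563·0.333/0.0151 = 872.2 < 2300, so the laminar assumption holds.

V ≈ 0.0356 m/s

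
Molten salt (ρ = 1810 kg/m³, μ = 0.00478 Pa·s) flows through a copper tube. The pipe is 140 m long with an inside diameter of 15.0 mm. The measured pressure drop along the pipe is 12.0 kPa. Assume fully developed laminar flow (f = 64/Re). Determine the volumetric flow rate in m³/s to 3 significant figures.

For laminar flow, f = 64/Re with Re = ρVD/μ, so Darcy-Weisbach reduces to ΔP = 32μLV/D². Solving for V: V = ΔP·D²/(32μL) = 1.2e+04·(0.015)²/(32·0.00478·140) = 0.1261 m/s.
Check: Re = ρVD/μ = 1810·0.1261·0.015/0.00478 = 716.1 < 2300, so the laminar assumption holds.
Q = V·A = 0.1261·(π/4·0.015²) = 2.228e-05 m³/s = 2.23×10^-5 m³/s.

Q ≈ 2.23×10^-5 m³/s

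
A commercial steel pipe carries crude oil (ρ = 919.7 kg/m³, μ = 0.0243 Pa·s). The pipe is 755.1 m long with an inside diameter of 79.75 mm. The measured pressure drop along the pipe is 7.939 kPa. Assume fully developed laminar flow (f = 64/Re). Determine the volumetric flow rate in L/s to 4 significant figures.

Q ≈ 0.4296 L/s

For laminar flow, f = 64/Re with Re = ρVD/μ, so Darcy-Weisbach reduces to ΔP = 32μLV/D². Solving for V: V = ΔP·D²/(32μL) = 7939·(0.07975)²/(32·0.0243·755.1) = 0.08599 m/s.
Check: Re = ρVD/μ = 919.7·0.08599·0.07975/0.0243 = 259.6 < 2300, so the laminar assumption holds.
Q = V·A = 0.08599·(π/4·0.07975²) = 0.0004296 m³/s = 0.4296 L/s.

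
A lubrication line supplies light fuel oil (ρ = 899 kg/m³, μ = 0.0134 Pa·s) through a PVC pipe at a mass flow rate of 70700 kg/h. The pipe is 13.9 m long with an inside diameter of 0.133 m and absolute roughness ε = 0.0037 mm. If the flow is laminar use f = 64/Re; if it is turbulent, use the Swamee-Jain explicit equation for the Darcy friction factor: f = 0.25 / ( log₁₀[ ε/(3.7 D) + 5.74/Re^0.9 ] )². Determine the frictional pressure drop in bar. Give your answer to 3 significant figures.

ṁ = 70700 kg/h = 70700/3600 = 19.64 kg/s.
A = πD²/4 = π(0.133)²/4 = 0.01389 m²; mean velocity V = ṁ/(ρA) = 19.64/(899 · 0.01389) = 1.572 m/s.
Reynolds number Re = ρVD/μ = 899 · 1.572 · 0.133 / 0.0134 = 1.403e+04.
Re > 4000 → turbulent. Relative roughness ε/D = 3.7e-06/0.133 = 2.78e-05. Swamee-Jain: f = 0.25/(log₁₀[2.78e-05/3.7 + 5.74/1.403e+04^0.9])² = 0.25/(log₁₀[7.52e-06 + 0.00106])² = 0.25/(-2.97)² = 0.02833.
Darcy-Weisbach: ΔP = f(L/D)(ρV²/2) = 0.02833·(13.9/0.133)·(899·1.572²/2) = 0.02833·104.5·1111 = 3291 Pa.
ΔP = 3291 Pa = 0.0329 bar.

ΔP ≈ 0.0329 bar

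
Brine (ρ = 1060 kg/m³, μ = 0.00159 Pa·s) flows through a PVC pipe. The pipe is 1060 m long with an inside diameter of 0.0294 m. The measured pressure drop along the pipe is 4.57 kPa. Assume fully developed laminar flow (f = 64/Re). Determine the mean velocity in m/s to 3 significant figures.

V ≈ 0.0732 m/s

For laminar flow, f = 64/Re with Re = ρVD/μ, so Darcy-Weisbach reduces to ΔP = 32μLV/D². Solving for V: V = ΔP·D²/(32μL) = 4570·(0.0294)²/(32·0.00159·1060) = 0.07324 m/s.
Check: Re = ρVD/μ = 1060·0.07324·0.0294/0.00159 = 1436 < 2300, so the laminar assumption holds.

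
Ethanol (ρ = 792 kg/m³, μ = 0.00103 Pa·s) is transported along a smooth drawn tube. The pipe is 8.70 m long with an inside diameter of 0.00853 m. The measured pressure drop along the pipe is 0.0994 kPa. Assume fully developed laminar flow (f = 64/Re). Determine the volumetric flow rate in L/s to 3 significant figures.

For laminar flow, f = 64/Re with Re = ρVD/μ, so Darcy-Weisbach reduces to ΔP = 32μLV/D². Solving for V: V = ΔP·D²/(32μL) = 99.4·(0.00853)²/(32·0.00103·8.7) = 0.02522 m/s.
Check: Re = ρVD/μ = 792·0.02522·0.00853/0.00103 = 165.4 < 2300, so the laminar assumption holds.
Q = V·A = 0.02522·(π/4·0.00853²) = 1.441e-06 m³/s = 0.00144 L/s.

Q ≈ 0.00144 L/s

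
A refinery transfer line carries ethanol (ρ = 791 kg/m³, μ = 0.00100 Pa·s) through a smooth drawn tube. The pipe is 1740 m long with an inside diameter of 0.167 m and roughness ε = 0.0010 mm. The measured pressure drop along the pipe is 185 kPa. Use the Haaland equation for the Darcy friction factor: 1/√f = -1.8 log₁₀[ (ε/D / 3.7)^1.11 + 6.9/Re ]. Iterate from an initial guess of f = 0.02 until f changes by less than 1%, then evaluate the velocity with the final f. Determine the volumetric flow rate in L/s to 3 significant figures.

Rearranging Darcy-Weisbach: V = √(2·ΔP·D/(f·L·ρ)). With ε/D = 1e-06/0.167 = 5.99e-06, iterate starting from f = 0.02:
  f = 0.02 → V = √(2·1.85e+05·0.167/(0.02·1740·791)) = 1.498 m/s; Re = ρVD/μ = 1.979e+05; f → 0.01557
  f = 0.01557 → V = 1.698 m/s; Re = 2.243e+05; f → 0.0152
  f = 0.0152 → V = 1.719 m/s; Re = 2.271e+05; f → 0.01516
Converged (Δf/f < 1%). With the final f = 0.01516: V = √(2·1.85e+05·0.167/(0.01516·1740·791)) = 1.721 m/s.
Q = V·A = 1.721·(π/4·0.167²) = 0.03769 m³/s = 37.7 L/s.

Q ≈ 37.7 L/s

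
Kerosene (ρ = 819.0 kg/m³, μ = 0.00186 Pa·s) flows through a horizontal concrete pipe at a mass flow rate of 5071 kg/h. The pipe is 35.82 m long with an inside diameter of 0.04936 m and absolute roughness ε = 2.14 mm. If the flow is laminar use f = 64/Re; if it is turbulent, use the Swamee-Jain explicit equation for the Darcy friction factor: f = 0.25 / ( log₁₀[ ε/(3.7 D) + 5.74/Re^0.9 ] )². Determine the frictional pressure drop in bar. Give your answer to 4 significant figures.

ΔP ≈ 0.1658 bar

ṁ = 5071 kg/h = 5071/3600 = 1.409 kg/s.
A = πD²/4 = π(0.04936)²/4 = 0.001914 m²; mean velocity V = ṁ/(ρA) = 1.409/(819 · 0.001914) = 0.8988 m/s.
Reynolds number Re = ρVD/μ = 819 · 0.8988 · 0.04936 / 0.00186 = 1.953e+04.
Re > 4000 → turbulent. Relative roughness ε/D = 0.00214/0.04936 = 0.0434. Swamee-Jain: f = 0.25/(log₁₀[0.0434/3.7 + 5.74/1.953e+04^0.9])² = 0.25/(log₁₀[0.0117 + 0.000789])² = 0.25/(-1.903)² = 0.06904.
Darcy-Weisbach: ΔP = f(L/D)(ρV²/2) = 0.06904·(35.82/0.04936)·(819·0.8988²/2) = 0.06904·725.7·330.8 = 1.658e+04 Pa.
ΔP = 1.658e+04 Pa = 0.1658 bar.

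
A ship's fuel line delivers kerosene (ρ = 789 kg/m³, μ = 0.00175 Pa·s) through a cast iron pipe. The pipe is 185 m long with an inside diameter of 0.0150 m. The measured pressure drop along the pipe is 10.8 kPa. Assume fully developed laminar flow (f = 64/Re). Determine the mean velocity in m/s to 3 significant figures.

For laminar flow, f = 64/Re with Re = ρVD/μ, so Darcy-Weisbach reduces to ΔP = 32μLV/D². Solving for V: V = ΔP·D²/(32μL) = 1.08e+04·(0.015)²/(32·0.00175·185) = 0.2346 m/s.
Check: Re = ρVD/μ = 789·0.2346·0.015/0.00175 = 1586 < 2300, so the laminar assumption holds.

V ≈ 0.235 m/s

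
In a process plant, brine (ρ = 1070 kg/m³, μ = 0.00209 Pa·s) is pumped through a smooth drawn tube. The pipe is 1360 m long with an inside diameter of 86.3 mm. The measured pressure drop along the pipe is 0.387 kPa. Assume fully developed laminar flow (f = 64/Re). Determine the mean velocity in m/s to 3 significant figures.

V ≈ 0.0317 m/s

For laminar flow, f = 64/Re with Re = ρVD/μ, so Darcy-Weisbach reduces to ΔP = 32μLV/D². Solving for V: V = ΔP·D²/(32μL) = 387·(0.0863)²/(32·0.00209·1360) = 0.03169 m/s.
Check: Re = ρVD/μ = 1070·0.03169·0.0863/0.00209 = 1400 < 2300, so the laminar assumption holds.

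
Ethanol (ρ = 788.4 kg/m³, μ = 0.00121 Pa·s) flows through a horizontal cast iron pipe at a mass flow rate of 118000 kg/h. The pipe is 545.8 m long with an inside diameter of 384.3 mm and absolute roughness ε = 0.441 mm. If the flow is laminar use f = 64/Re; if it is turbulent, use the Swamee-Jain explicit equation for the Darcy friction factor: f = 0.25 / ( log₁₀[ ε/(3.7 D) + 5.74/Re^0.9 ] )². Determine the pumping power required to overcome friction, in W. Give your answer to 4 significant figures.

P ≈ 68.97 W

ṁ = 118000 kg/h = 118000/3600 = 32.78 kg/s.
A = πD²/4 = π(0.3843)²/4 = 0.116 m²; mean velocity V = ṁ/(ρA) = 32.78/(788.4 · 0.116) = 0.3584 m/s.
Reynolds number Re = ρVD/μ = 788.4 · 0.3584 · 0.3843 / 0.00121 = 8.975e+04.
Re > 4000 → turbulent. Relative roughness ε/D = 0.000441/0.3843 = 0.00115. Swamee-Jain: f = 0.25/(log₁₀[0.00115/3.7 + 5.74/8.975e+04^0.9])² = 0.25/(log₁₀[0.00031 + 0.0002])² = 0.25/(-3.292)² = 0.02307.
Darcy-Weisbach: ΔP = f(L/D)(ρV²/2) = 0.02307·(545.8/0.3843)·(788.4·0.3584²/2) = 0.02307·1420·50.64 = 1659 Pa.
Q = ṁ/ρ = 32.78/788.4 = 0.04158 m³/s.
Pumping power P = QΔP = 0.04158·1659 = 68.972 W = 68.97 W.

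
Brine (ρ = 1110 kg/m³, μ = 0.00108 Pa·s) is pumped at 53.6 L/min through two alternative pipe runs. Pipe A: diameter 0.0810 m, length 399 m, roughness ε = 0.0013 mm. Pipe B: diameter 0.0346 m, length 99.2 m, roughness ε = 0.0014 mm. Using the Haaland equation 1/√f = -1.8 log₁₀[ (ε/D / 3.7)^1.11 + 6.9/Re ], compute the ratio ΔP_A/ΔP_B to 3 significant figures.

Pipe A: V = Q/A = 0.0008933/0.005153 = 0.1734 m/s; Re = 1.443e+04; ε/D = 1.6e-05; Haaland → f = 0.02801; ΔP_A = f(L/D)(ρV²/2) = 2301 Pa.
Pipe B: V = Q/A = 0.0008933/0.0009402 = 0.9501 m/s; Re = 3.379e+04; ε/D = 4.05e-05; Haaland → f = 0.02275; ΔP_B = f(L/D)(ρV²/2) = 3.268e+04 Pa.
ΔP_A/ΔP_B = 2301/3.268e+04 = 0.0704.

ΔP_A/ΔP_B ≈ 0.0704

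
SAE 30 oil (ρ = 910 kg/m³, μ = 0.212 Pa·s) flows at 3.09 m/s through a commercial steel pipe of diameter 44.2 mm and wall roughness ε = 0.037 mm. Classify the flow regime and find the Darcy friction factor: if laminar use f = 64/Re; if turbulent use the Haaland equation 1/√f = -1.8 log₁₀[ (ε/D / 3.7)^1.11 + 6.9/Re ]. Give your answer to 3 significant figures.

Re = ρVD/μ = 910·3.09·0.0442/0.212 = 586.3.
Re < 2300 → laminar, so f = 64/Re = 0.1092 (roughness is irrelevant in laminar flow).

f ≈ 0.109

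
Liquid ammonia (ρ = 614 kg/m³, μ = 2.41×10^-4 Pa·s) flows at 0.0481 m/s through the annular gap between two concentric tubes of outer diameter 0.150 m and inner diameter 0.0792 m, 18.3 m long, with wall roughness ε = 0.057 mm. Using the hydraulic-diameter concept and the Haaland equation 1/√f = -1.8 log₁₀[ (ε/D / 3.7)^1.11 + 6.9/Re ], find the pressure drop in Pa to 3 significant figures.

ΔP ≈ 6.07 Pa

Hydraulic diameter D_h = 4A/P = D_o - D_i = 0.15 - 0.0792 = 0.0708 m.
Re = ρVD_h/μ = 614·0.0481·0.0708/0.000241 = 8676.
ε/D_h = 5.7e-05/0.0708 = 0.000805; Haaland gives 1/√f = -1.8 log₁₀[8.61e-05+0.000795] = 5.499, so f = 0.03307.
ΔP = f(L/D_h)(ρV²/2) = 0.03307·18.3/0.0708·0.7103 = 6.072 Pa.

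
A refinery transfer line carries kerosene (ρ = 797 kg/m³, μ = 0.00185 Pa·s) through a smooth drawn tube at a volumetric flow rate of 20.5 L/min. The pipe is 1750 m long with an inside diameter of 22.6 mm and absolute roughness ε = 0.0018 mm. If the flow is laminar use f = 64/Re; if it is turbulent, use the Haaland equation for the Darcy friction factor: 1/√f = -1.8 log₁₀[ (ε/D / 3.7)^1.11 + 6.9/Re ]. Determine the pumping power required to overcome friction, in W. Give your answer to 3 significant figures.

P ≈ 249 W

Q = 20.5 L/min = 20.5/60000 = 0.0003417 m³/s.
Cross-sectional area A = πD²/4 = π(0.0226)²/4 = 0.0004011 m²; mean velocity V = Q/A = 0.0003417/0.0004011 = 0.8517 m/s.
Reynolds number Re = ρVD/μ = 797 · 0.8517 · 0.0226 / 0.00185 = 8293.
Re > 4000 → turbulent. Relative roughness ε/D = 1.8e-06/0.0226 = 7.96e-05. Haaland: 1/√f = -1.8 log₁₀[(7.96e-05/3.7)^1.11 + 6.9/8293] = -1.8 log₁₀[6.6e-06 + 0.000832] = 5.538, so f = 0.03261.
Darcy-Weisbach: ΔP = f(L/D)(ρV²/2) = 0.03261·(1750/0.0226)·(797·0.8517²/2) = 0.03261·7.743e+04·289.1 = 7.3e+05 Pa.
Pumping power P = QΔP = 0.0003417·7.3e+05 = 249.4 W = 249 W.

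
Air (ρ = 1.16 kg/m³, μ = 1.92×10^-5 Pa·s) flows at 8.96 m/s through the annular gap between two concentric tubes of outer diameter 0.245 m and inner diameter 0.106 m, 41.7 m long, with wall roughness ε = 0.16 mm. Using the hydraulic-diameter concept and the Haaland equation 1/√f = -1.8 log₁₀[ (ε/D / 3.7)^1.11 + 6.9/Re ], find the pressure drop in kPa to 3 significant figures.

ΔP ≈ 0.322 kPa

Hydraulic diameter D_h = 4A/P = D_o - D_i = 0.245 - 0.106 = 0.139 m.
Re = ρVD_h/μ = 1.16·8.96·0.139/1.92e-05 = 7.525e+04.
ε/D_h = 0.00016/0.139 = 0.00115; Haaland gives 1/√f = -1.8 log₁₀[0.000128+9.17e-05] = 6.585, so f = 0.02306.
ΔP = f(L/D_h)(ρV²/2) = 0.02306·41.7/0.139·46.56 = 322.2 Pa.
ΔP = 0.322 kPa.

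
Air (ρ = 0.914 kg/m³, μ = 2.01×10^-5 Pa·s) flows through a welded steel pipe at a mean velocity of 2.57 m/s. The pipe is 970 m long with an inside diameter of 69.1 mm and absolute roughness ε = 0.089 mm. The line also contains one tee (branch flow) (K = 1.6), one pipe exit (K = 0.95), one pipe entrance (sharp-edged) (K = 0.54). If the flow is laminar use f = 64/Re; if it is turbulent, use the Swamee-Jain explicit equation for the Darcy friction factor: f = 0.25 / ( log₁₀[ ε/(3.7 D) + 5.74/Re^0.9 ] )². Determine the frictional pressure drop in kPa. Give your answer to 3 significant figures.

ΔP ≈ 1.49 kPa

Reynolds number Re = ρVD/μ = 0.914 · 2.57 · 0.0691 / 2.01e-05 = 8075.
Re > 4000 → turbulent. Relative roughness ε/D = 8.9e-05/0.0691 = 0.00129. Swamee-Jain: f = 0.25/(log₁₀[0.00129/3.7 + 5.74/8075^0.9])² = 0.25/(log₁₀[0.000348 + 0.00175])² = 0.25/(-2.679)² = 0.03484.
Total minor-loss coefficient ΣK = 1·1.6 + 1·0.95 + 1·0.54 = 3.09.
ΔP = [f·L/D + ΣK]·(ρV²/2) = [0.03484·970/0.0691 + 3.09]·(0.914·2.57²/2) = [489.1 + 3.09]·3.018 = 1486 Pa.
ΔP = 1486 Pa = 1.49 kPa.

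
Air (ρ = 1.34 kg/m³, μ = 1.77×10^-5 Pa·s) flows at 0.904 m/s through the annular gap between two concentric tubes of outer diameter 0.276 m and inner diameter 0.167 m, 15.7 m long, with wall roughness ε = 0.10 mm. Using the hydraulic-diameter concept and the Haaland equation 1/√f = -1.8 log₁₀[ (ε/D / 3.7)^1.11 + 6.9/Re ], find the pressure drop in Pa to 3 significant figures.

Hydraulic diameter D_h = 4A/P = D_o - D_i = 0.276 - 0.167 = 0.109 m.
Re = ρVD_h/μ = 1.34·0.904·0.109/1.77e-05 = 7460.
ε/D_h = 0.0001/0.109 = 0.000917; Haaland gives 1/√f = -1.8 log₁₀[9.95e-05+0.000925] = 5.381, so f = 0.03453.
ΔP = f(L/D_h)(ρV²/2) = 0.03453·15.7/0.109·0.5475 = 2.724 Pa.

ΔP ≈ 2.72 Pa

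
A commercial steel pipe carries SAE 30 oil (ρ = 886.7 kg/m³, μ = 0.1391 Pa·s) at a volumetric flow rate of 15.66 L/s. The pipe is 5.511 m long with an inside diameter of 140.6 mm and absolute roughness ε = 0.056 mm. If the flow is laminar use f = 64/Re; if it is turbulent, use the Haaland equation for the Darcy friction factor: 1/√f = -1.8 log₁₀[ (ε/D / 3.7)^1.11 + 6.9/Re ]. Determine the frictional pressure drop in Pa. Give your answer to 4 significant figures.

Q = 15.66 L/s = 15.66/1000 = 0.01566 m³/s.
Cross-sectional area A = πD²/4 = π(0.1406)²/4 = 0.01553 m²; mean velocity V = Q/A = 0.01566/0.01553 = 1.009 m/s.
Reynolds number Re = ρVD/μ = 886.7 · 1.009 · 0.1406 / 0.139 = 904.
Re < 2300 → laminar flow, so f = 64/Re = 64/904 = 0.0708 (the turbulent correlation is not needed).
Darcy-Weisbach: ΔP = f(L/D)(ρV²/2) = 0.0708·(5.511/0.1406)·(886.7·1.009²/2) = 0.0708·39.2·451 = 1252 Pa.

ΔP ≈ 1252 Pa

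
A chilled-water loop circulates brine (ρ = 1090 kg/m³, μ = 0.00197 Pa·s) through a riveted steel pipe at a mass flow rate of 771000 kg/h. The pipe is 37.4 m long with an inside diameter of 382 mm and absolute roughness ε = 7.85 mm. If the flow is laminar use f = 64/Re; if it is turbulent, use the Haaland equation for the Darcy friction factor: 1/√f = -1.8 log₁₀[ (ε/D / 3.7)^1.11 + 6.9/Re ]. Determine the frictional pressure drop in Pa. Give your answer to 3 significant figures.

ṁ = 771000 kg/h = 771000/3600 = 214.2 kg/s.
A = πD²/4 = π(0.382)²/4 = 0.1146 m²; mean velocity V = ṁ/(ρA) = 214.2/(1090 · 0.1146) = 1.714 m/s.
Reynolds number Re = ρVD/μ = 1090 · 1.714 · 0.382 / 0.00197 = 3.624e+05.
Re > 4000 → turbulent. Relative roughness ε/D = 0.00785/0.382 = 0.0205. Haaland: 1/√f = -1.8 log₁₀[(0.0205/3.7)^1.11 + 6.9/3.624e+05] = -1.8 log₁₀[0.00314 + 1.9e-05] = 4.502, so f = 0.04935.
Darcy-Weisbach: ΔP = f(L/D)(ρV²/2) = 0.04935·(37.4/0.382)·(1090·1.714²/2) = 0.04935·97.91·1602 = 7739 Pa.

ΔP ≈ 7740 Pa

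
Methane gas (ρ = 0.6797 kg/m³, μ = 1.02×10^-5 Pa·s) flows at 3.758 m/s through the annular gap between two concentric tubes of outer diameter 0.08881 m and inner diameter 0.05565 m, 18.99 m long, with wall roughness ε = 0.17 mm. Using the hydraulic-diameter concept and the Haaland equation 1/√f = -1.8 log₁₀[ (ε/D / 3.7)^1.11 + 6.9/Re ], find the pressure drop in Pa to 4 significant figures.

ΔP ≈ 106.4 Pa

Hydraulic diameter D_h = 4A/P = D_o - D_i = 0.08881 - 0.05565 = 0.03316 m.
Re = ρVD_h/μ = 0.6797·3.758·0.03316/1.02e-05 = 8304.
ε/D_h = 0.00017/0.03316 = 0.00513; Haaland gives 1/√f = -1.8 log₁₀[0.000672+0.000831] = 5.082, so f = 0.03873.
ΔP = f(L/D_h)(ρV²/2) = 0.03873·18.99/0.03316·4.8 = 106.4 Pa.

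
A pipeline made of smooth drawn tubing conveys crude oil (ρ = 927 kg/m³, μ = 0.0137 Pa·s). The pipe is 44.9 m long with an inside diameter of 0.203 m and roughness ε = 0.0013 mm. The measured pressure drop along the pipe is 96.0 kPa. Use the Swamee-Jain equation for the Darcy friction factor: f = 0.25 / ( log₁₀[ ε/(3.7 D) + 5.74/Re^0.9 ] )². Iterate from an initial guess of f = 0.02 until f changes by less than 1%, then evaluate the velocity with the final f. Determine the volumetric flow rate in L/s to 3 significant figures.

Q ≈ 234 L/s

Rearranging Darcy-Weisbach: V = √(2·ΔP·D/(f·L·ρ)). With ε/D = 1.3e-06/0.203 = 6.4e-06, iterate starting from f = 0.02:
  f = 0.02 → V = √(2·9.6e+04·0.203/(0.02·44.9·927)) = 6.843 m/s; Re = ρVD/μ = 9.399e+04; f → 0.01813
  f = 0.01813 → V = 7.186 m/s; Re = 9.871e+04; f → 0.01795
  f = 0.01795 → V = 7.223 m/s; Re = 9.921e+04; f → 0.01793
Converged (Δf/f < 1%). With the final f = 0.01793: V = √(2·9.6e+04·0.203/(0.01793·44.9·927)) = 7.226 m/s.
Q = V·A = 7.226·(π/4·0.203²) = 0.2339 m³/s = 234 L/s.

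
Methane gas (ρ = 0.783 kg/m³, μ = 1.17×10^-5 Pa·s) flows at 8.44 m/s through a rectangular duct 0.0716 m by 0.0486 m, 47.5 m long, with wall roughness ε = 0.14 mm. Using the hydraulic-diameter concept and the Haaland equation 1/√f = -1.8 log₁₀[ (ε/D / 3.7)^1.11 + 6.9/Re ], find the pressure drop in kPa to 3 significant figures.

Hydraulic diameter D_h = 4A/P = 4·(0.0716·0.0486)/(2·(0.0716+0.0486)) = 0.01392/0.2404 = 0.0579 m.
Re = ρVD_h/μ = 0.783·8.44·0.0579/1.17e-05 = 3.27e+04.
ε/D_h = 0.00014/0.0579 = 0.00242; Haaland gives 1/√f = -1.8 log₁₀[0.000292+0.000211] = 5.938, so f = 0.02836.
ΔP = f(L/D_h)(ρV²/2) = 0.02836·47.5/0.0579·27.89 = 648.9 Pa.
ΔP = 0.649 kPa.

ΔP ≈ 0.649 kPa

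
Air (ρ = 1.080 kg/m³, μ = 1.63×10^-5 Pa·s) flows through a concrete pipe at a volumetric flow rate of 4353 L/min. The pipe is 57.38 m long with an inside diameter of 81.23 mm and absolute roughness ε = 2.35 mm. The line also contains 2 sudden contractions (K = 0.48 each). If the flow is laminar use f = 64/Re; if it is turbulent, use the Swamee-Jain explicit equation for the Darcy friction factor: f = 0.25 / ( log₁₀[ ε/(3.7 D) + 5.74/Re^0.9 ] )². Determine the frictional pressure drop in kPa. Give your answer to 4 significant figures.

ΔP ≈ 4.364 kPa

Q = 4353 L/min = 4353/60000 = 0.07255 m³/s.
Cross-sectional area A = πD²/4 = π(0.08123)²/4 = 0.005182 m²; mean velocity V = Q/A = 0.07255/0.005182 = 14 m/s.
Reynolds number Re = ρVD/μ = 1.08 · 14 · 0.08123 / 1.63e-05 = 7.535e+04.
Re > 4000 → turbulent. Relative roughness ε/D = 0.00235/0.08123 = 0.0289. Swamee-Jain: f = 0.25/(log₁₀[0.0289/3.7 + 5.74/7.535e+04^0.9])² = 0.25/(log₁₀[0.00782 + 0.000234])² = 0.25/(-2.094)² = 0.05701.
Total minor-loss coefficient ΣK = 2·0.48 = 0.96.
ΔP = [f·L/D + ΣK]·(ρV²/2) = [0.05701·57.38/0.08123 + 0.96]·(1.08·14²/2) = [40.27 + 0.96]·105.8 = 4364 Pa.
ΔP = 4364 Pa = 4.364 kPa.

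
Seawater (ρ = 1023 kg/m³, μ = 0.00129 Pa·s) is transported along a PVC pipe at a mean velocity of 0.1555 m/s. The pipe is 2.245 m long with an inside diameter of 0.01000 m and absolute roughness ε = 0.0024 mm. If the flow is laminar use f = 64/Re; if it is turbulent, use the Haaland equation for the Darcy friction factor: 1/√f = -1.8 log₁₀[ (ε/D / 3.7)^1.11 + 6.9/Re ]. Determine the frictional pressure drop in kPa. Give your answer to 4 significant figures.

Reynolds number Re = ρVD/μ = 1023 · 0.1555 · 0.01 / 0.00129 = 1233.
Re < 2300 → laminar flow, so f = 64/Re = 64/1233 = 0.0519 (the turbulent correlation is not needed).
Darcy-Weisbach: ΔP = f(L/D)(ρV²/2) = 0.0519·(2.245/0.01)·(1023·0.1555²/2) = 0.0519·224.5·12.37 = 144.1 Pa.
ΔP = 144.1 Pa = 0.1441 kPa.

ΔP ≈ 0.1441 kPa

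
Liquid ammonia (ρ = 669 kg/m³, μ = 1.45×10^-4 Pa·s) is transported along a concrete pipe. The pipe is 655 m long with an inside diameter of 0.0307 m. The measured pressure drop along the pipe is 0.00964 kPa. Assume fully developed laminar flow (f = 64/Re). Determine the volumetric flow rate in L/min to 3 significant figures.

Q ≈ 0.133 L/min

For laminar flow, f = 64/Re with Re = ρVD/μ, so Darcy-Weisbach reduces to ΔP = 32μLV/D². Solving for V: V = ΔP·D²/(32μL) = 9.64·(0.0307)²/(32·0.000145·655) = 0.002989 m/s.
Check: Re = ρVD/μ = 669·0.002989·0.0307/0.000145 = 423.4 < 2300, so the laminar assumption holds.
Q = V·A = 0.002989·(π/4·0.0307²) = 2.213e-06 m³/s = 0.133 L/min.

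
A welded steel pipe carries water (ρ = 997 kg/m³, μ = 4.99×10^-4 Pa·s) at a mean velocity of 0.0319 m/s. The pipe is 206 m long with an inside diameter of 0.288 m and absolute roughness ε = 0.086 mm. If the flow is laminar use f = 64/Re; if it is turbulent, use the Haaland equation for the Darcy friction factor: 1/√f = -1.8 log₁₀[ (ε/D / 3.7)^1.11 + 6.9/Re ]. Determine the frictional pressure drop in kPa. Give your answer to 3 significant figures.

ΔP ≈ 0.00973 kPa

Reynolds number Re = ρVD/μ = 997 · 0.0319 · 0.288 / 0.000499 = 1.836e+04.
Re > 4000 → turbulent. Relative roughness ε/D = 8.6e-05/0.288 = 0.000299. Haaland: 1/√f = -1.8 log₁₀[(0.000299/3.7)^1.11 + 6.9/1.836e+04] = -1.8 log₁₀[2.86e-05 + 0.000376] = 6.108, so f = 0.02681.
Darcy-Weisbach: ΔP = f(L/D)(ρV²/2) = 0.02681·(206/0.288)·(997·0.0319²/2) = 0.02681·715.3·0.5073 = 9.727 Pa.
ΔP = 9.727 Pa = 0.00973 kPa.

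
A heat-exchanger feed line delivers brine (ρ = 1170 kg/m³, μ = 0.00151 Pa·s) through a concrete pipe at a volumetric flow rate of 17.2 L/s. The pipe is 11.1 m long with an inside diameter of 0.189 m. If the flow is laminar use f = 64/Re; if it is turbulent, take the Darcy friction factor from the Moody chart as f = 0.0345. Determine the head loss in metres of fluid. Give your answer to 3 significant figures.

Q = 17.2 L/s = 17.2/1000 = 0.0172 m³/s.
Cross-sectional area A = πD²/4 = π(0.189)²/4 = 0.02806 m²; mean velocity V = Q/A = 0.0172/0.02806 = 0.6131 m/s.
Reynolds number Re = ρVD/μ = 1170 · 0.6131 · 0.189 / 0.00151 = 8.978e+04.
Re > 4000 → turbulent; use the Moody-chart value f = 0.0345.
Darcy-Weisbach: ΔP = f(L/D)(ρV²/2) = 0.0345·(11.1/0.189)·(1170·0.6131²/2) = 0.0345·58.73·219.9 = 445.5 Pa.
Head loss h_f = ΔP/(ρg) = 445.5/(1170·9.81) = 0.0388 m.

h_f ≈ 0.0388 m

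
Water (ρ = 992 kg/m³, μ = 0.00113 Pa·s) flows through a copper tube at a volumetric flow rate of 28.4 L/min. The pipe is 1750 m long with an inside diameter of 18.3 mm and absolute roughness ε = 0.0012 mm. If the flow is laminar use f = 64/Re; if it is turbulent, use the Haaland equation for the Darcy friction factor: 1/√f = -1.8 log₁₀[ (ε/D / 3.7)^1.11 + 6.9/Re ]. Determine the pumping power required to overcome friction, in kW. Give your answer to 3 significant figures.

P ≈ 1.72 kW

Q = 28.4 L/min = 28.4/60000 = 0.0004733 m³/s.
Cross-sectional area A = πD²/4 = π(0.0183)²/4 = 0.000263 m²; mean velocity V = Q/A = 0.0004733/0.000263 = 1.8 m/s.
Reynolds number Re = ρVD/μ = 992 · 1.8 · 0.0183 / 0.00113 = 2.891e+04.
Re > 4000 → turbulent. Relative roughness ε/D = 1.2e-06/0.0183 = 6.56e-05. Haaland: 1/√f = -1.8 log₁₀[(6.56e-05/3.7)^1.11 + 6.9/2.891e+04] = -1.8 log₁₀[5.32e-06 + 0.000239] = 6.503, so f = 0.02365.
Darcy-Weisbach: ΔP = f(L/D)(ρV²/2) = 0.02365·(1750/0.0183)·(992·1.8²/2) = 0.02365·9.563e+04·1606 = 3.633e+06 Pa.
Pumping power P = QΔP = 0.0004733·3.633e+06 = 1719 W = 1.72 kW.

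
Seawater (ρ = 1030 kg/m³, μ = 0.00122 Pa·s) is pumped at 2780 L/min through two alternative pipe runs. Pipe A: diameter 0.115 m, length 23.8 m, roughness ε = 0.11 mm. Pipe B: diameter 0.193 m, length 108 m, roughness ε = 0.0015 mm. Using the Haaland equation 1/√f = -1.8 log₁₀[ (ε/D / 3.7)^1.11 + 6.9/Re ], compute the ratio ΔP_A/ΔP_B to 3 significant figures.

Pipe A: V = Q/A = 0.04633/0.01039 = 4.461 m/s; Re = 4.331e+05; ε/D = 0.000957; Haaland → f = 0.02008; ΔP_A = f(L/D)(ρV²/2) = 4.259e+04 Pa.
Pipe B: V = Q/A = 0.04633/0.02926 = 1.584 m/s; Re = 2.581e+05; ε/D = 7.77e-06; Haaland → f = 0.01481; ΔP_B = f(L/D)(ρV²/2) = 1.071e+04 Pa.
ΔP_A/ΔP_B = 4.259e+04/1.071e+04 = 3.98.

ΔP_A/ΔP_B ≈ 3.98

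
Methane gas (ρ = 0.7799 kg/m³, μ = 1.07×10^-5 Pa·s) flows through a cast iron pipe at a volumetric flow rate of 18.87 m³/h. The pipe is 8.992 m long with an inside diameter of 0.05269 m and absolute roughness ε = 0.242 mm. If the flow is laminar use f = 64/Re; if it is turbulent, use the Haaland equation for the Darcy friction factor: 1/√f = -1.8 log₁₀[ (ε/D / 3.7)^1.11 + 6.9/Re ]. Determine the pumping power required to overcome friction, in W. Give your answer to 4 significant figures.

P ≈ 0.07542 W

Q = 18.87 m³/h = 18.87/3600 = 0.005242 m³/s.
Cross-sectional area A = πD²/4 = π(0.05269)²/4 = 0.00218 m²; mean velocity V = Q/A = 0.005242/0.00218 = 2.404 m/s.
Reynolds number Re = ρVD/μ = 0.7799 · 2.404 · 0.05269 / 1.07e-05 = 9232.
Re > 4000 → turbulent. Relative roughness ε/D = 0.000242/0.05269 = 0.00459. Haaland: 1/√f = -1.8 log₁₀[(0.00459/3.7)^1.11 + 6.9/9232] = -1.8 log₁₀[0.000595 + 0.000747] = 5.17, so f = 0.03741.
Darcy-Weisbach: ΔP = f(L/D)(ρV²/2) = 0.03741·(8.992/0.05269)·(0.7799·2.404²/2) = 0.03741·170.7·2.253 = 14.39 Pa.
Pumping power P = QΔP = 0.005242·14.39 = 0.075415 W = 0.07542 W.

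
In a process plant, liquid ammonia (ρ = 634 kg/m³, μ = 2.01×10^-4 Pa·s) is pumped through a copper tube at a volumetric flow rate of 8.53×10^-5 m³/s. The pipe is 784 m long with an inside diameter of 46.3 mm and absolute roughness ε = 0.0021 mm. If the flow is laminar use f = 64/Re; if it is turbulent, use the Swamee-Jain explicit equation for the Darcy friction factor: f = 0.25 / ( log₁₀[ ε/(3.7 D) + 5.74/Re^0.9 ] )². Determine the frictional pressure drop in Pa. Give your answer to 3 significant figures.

ΔP ≈ 465 Pa

Cross-sectional area A = πD²/4 = π(0.0463)²/4 = 0.001684 m²; mean velocity V = Q/A = 8.53e-05/0.001684 = 0.05066 m/s.
Reynolds number Re = ρVD/μ = 634 · 0.05066 · 0.0463 / 0.000201 = 7399.
Re > 4000 → turbulent. Relative roughness ε/D = 2.1e-06/0.0463 = 4.54e-05. Swamee-Jain: f = 0.25/(log₁₀[4.54e-05/3.7 + 5.74/7399^0.9])² = 0.25/(log₁₀[1.23e-05 + 0.00189])² = 0.25/(-2.721)² = 0.03378.
Darcy-Weisbach: ΔP = f(L/D)(ρV²/2) = 0.03378·(784/0.0463)·(634·0.05066²/2) = 0.03378·1.693e+04·0.8137 = 465.4 Pa.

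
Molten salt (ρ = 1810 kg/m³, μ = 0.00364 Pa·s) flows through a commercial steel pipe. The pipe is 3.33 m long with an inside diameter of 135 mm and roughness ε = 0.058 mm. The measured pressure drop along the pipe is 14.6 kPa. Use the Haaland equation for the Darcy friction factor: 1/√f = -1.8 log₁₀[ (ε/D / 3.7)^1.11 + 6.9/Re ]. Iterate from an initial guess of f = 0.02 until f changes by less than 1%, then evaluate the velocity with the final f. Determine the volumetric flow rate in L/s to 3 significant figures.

Q ≈ 88.0 L/s

Rearranging Darcy-Weisbach: V = √(2·ΔP·D/(f·L·ρ)). With ε/D = 5.8e-05/0.135 = 0.00043, iterate starting from f = 0.02:
  f = 0.02 → V = √(2·1.46e+04·0.135/(0.02·3.33·1810)) = 5.718 m/s; Re = ρVD/μ = 3.839e+05; f → 0.01737
  f = 0.01737 → V = 6.137 m/s; Re = 4.12e+05; f → 0.01729
Converged (Δf/f < 1%). With the final f = 0.01729: V = √(2·1.46e+04·0.135/(0.01729·3.33·1810)) = 6.15 m/s.
Q = V·A = 6.15·(π/4·0.135²) = 0.08803 m³/s = 88.0 L/s.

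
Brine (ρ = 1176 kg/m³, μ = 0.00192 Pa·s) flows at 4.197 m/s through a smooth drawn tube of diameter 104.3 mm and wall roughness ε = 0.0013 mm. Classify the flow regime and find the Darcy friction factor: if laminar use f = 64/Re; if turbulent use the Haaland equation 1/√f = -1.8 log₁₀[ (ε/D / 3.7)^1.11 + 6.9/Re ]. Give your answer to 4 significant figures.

f ≈ 0.01474

Re = ρVD/μ = 1176·4.197·0.1043/0.00192 = 2.681e+05.
Re > 4000 → turbulent. ε/D = 1.3e-06/0.1043 = 1.25e-05; Haaland: 1/√f = -1.8 log₁₀[8.42e-07 + 2.57e-05] = 8.236, so f = 0.01474.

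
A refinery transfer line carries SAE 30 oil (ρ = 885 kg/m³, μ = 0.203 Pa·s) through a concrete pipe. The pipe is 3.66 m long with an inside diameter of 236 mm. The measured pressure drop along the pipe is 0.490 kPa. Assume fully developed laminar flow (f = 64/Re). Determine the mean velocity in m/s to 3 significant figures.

V ≈ 1.15 m/s

For laminar flow, f = 64/Re with Re = ρVD/μ, so Darcy-Weisbach reduces to ΔP = 32μLV/D². Solving for V: V = ΔP·D²/(32μL) = 490·(0.236)²/(32·0.203·3.66) = 1.148 m/s.
Check: Re = ρVD/μ = 885·1.148·0.236/0.203 = 1181 < 2300, so the laminar assumption holds.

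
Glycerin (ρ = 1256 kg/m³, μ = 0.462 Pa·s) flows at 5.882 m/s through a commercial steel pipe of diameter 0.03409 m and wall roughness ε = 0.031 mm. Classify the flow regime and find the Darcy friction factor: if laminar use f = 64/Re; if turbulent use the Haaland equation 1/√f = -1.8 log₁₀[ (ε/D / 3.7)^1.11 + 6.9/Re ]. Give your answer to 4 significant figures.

Re = ρVD/μ = 1256·5.882·0.03409/0.462 = 545.1.
Re < 2300 → laminar, so f = 64/Re = 0.1174 (roughness is irrelevant in laminar flow).

f ≈ 0.1174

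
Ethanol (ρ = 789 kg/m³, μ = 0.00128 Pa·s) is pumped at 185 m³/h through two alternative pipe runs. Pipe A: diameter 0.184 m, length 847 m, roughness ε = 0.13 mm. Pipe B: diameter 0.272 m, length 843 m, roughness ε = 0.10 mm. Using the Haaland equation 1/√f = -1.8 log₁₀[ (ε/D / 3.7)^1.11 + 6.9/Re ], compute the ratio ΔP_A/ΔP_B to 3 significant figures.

ΔP_A/ΔP_B ≈ 7.48

Pipe A: V = Q/A = 0.05139/0.02659 = 1.933 m/s; Re = 2.192e+05; ε/D = 0.000707; Haaland → f = 0.01953; ΔP_A = f(L/D)(ρV²/2) = 1.325e+05 Pa.
Pipe B: V = Q/A = 0.05139/0.05811 = 0.8844 m/s; Re = 1.483e+05; ε/D = 0.000368; Haaland → f = 0.01851; ΔP_B = f(L/D)(ρV²/2) = 1.77e+04 Pa.
ΔP_A/ΔP_B = 1.325e+05/1.77e+04 = 7.48.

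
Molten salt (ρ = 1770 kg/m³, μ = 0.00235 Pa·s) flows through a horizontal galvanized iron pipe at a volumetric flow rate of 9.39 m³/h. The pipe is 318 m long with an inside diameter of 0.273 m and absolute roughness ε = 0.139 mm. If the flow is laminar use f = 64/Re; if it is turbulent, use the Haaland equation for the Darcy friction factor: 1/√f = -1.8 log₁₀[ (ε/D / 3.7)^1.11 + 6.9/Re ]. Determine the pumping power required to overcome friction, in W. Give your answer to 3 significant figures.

Q = 9.39 m³/h = 9.39/3600 = 0.002608 m³/s.
Cross-sectional area A = πD²/4 = π(0.273)²/4 = 0.05853 m²; mean velocity V = Q/A = 0.002608/0.05853 = 0.04456 m/s.
Reynolds number Re = ρVD/μ = 1770 · 0.04456 · 0.273 / 0.00235 = 9163.
Re > 4000 → turbulent. Relative roughness ε/D = 0.000139/0.273 = 0.000509. Haaland: 1/√f = -1.8 log₁₀[(0.000509/3.7)^1.11 + 6.9/9163] = -1.8 log₁₀[5.17e-05 + 0.000753] = 5.57, so f = 0.03224.
Darcy-Weisbach: ΔP = f(L/D)(ρV²/2) = 0.03224·(318/0.273)·(1770·0.04456²/2) = 0.03224·1165·1.757 = 65.98 Pa.
Pumping power P = QΔP = 0.002608·65.98 = 0.1721 W = 0.172 W.

P ≈ 0.172 W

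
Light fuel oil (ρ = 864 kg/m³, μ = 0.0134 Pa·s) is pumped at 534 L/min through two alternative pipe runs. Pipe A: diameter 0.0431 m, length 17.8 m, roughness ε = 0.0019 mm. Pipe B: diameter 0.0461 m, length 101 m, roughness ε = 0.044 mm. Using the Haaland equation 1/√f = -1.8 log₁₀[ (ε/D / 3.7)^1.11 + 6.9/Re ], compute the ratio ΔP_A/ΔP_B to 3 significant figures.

Pipe A: V = Q/A = 0.0089/0.001459 = 6.1 m/s; Re = 1.695e+04; ε/D = 4.41e-05; Haaland → f = 0.02691; ΔP_A = f(L/D)(ρV²/2) = 1.787e+05 Pa.
Pipe B: V = Q/A = 0.0089/0.001669 = 5.332 m/s; Re = 1.585e+04; ε/D = 0.000954; Haaland → f = 0.0289; ΔP_B = f(L/D)(ρV²/2) = 7.776e+05 Pa.
ΔP_A/ΔP_B = 1.787e+05/7.776e+05 = 0.230.

ΔP_A/ΔP_B ≈ 0.230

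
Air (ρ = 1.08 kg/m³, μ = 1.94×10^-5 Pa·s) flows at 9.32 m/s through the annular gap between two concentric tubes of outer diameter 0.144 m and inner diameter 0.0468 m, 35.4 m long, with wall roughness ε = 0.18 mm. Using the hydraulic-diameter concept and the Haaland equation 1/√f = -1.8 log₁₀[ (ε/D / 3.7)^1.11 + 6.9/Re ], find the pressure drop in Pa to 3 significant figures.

Hydraulic diameter D_h = 4A/P = D_o - D_i = 0.144 - 0.0468 = 0.0972 m.
Re = ρVD_h/μ = 1.08·9.32·0.0972/1.94e-05 = 5.043e+04.
ε/D_h = 0.00018/0.0972 = 0.00185; Haaland gives 1/√f = -1.8 log₁₀[0.000217+0.000137] = 6.212, so f = 0.02591.
ΔP = f(L/D_h)(ρV²/2) = 0.02591·35.4/0.0972·46.91 = 442.6 Pa.

ΔP ≈ 443 Pa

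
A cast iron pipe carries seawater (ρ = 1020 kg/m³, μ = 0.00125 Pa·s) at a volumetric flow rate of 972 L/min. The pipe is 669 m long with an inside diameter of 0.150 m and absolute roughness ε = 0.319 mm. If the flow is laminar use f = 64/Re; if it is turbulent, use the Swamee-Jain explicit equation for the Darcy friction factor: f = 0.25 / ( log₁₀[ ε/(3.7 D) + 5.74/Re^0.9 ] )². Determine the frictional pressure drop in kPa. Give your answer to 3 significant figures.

Q = 972 L/min = 972/60000 = 0.0162 m³/s.
Cross-sectional area A = πD²/4 = π(0.15)²/4 = 0.01767 m²; mean velocity V = Q/A = 0.0162/0.01767 = 0.9167 m/s.
Reynolds number Re = ρVD/μ = 1020 · 0.9167 · 0.15 / 0.00125 = 1.122e+05.
Re > 4000 → turbulent. Relative roughness ε/D = 0.000319/0.15 = 0.00213. Swamee-Jain: f = 0.25/(log₁₀[0.00213/3.7 + 5.74/1.122e+05^0.9])² = 0.25/(log₁₀[0.000575 + 0.000164])² = 0.25/(-3.132)² = 0.02549.
Darcy-Weisbach: ΔP = f(L/D)(ρV²/2) = 0.02549·(669/0.15)·(1020·0.9167²/2) = 0.02549·4460·428.6 = 4.873e+04 Pa.
ΔP = 4.873e+04 Pa = 48.7 kPa.

ΔP ≈ 48.7 kPa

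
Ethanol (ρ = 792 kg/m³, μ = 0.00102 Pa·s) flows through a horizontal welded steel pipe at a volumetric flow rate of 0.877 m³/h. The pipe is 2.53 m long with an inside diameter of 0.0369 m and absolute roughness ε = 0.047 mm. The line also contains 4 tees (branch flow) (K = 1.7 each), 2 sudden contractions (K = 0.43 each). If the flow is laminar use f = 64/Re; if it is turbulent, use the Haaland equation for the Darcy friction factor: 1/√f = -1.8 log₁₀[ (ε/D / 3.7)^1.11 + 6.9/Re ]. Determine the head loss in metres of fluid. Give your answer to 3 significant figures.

h_f ≈ 0.0268 m

Q = 0.877 m³/h = 0.877/3600 = 0.0002436 m³/s.
Cross-sectional area A = πD²/4 = π(0.0369)²/4 = 0.001069 m²; mean velocity V = Q/A = 0.0002436/0.001069 = 0.2278 m/s.
Reynolds number Re = ρVD/μ = 792 · 0.2278 · 0.0369 / 0.00102 = 6527.
Re > 4000 → turbulent. Relative roughness ε/D = 4.7e-05/0.0369 = 0.00127. Haaland: 1/√f = -1.8 log₁₀[(0.00127/3.7)^1.11 + 6.9/6527] = -1.8 log₁₀[0.000143 + 0.00106] = 5.257, so f = 0.03618.
Total minor-loss coefficient ΣK = 4·1.7 + 2·0.43 = 7.66.
ΔP = [f·L/D + ΣK]·(ρV²/2) = [0.03618·2.53/0.0369 + 7.66]·(792·0.2278²/2) = [2.481 + 7.66]·20.55 = 208.4 Pa.
Head loss h_f = ΔP/(ρg) = 208.4/(792·9.81) = 0.0268 m.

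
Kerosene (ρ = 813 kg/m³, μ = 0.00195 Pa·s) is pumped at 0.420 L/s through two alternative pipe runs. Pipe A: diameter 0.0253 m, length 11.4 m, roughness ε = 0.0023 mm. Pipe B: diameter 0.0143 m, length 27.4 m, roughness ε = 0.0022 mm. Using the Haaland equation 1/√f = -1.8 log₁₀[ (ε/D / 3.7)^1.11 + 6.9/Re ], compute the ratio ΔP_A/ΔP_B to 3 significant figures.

Pipe A: V = Q/A = 0.00042/0.0005027 = 0.8354 m/s; Re = 8812; ε/D = 9.09e-05; Haaland → f = 0.03207; ΔP_A = f(L/D)(ρV²/2) = 4101 Pa.
Pipe B: V = Q/A = 0.00042/0.0001606 = 2.615 m/s; Re = 1.559e+04; ε/D = 0.000154; Haaland → f = 0.02765; ΔP_B = f(L/D)(ρV²/2) = 1.473e+05 Pa.
ΔP_A/ΔP_B = 4101/1.473e+05 = 0.0278.

ΔP_A/ΔP_B ≈ 0.0278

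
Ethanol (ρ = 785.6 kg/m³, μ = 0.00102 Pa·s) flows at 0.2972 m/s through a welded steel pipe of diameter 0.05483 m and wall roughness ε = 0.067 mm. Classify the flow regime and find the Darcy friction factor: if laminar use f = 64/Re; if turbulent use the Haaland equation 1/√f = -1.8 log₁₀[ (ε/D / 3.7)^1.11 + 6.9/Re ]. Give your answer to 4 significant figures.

f ≈ 0.03084

Re = ρVD/μ = 785.6·0.2972·0.05483/0.00102 = 1.255e+04.
Re > 4000 → turbulent. ε/D = 6.7e-05/0.05483 = 0.00122; Haaland: 1/√f = -1.8 log₁₀[0.000137 + 0.00055] = 5.694, so f = 0.03084.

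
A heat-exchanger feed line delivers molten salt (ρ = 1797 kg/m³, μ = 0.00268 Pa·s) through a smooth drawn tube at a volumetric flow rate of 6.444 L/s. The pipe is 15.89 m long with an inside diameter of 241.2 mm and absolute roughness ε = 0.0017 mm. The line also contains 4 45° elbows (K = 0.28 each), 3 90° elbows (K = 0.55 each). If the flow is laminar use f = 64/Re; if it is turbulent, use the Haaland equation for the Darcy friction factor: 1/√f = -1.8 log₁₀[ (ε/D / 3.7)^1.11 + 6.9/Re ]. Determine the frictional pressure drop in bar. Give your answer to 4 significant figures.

Q = 6.444 L/s = 6.444/1000 = 0.006444 m³/s.
Cross-sectional area A = πD²/4 = π(0.2412)²/4 = 0.04569 m²; mean velocity V = Q/A = 0.006444/0.04569 = 0.141 m/s.
Reynolds number Re = ρVD/μ = 1797 · 0.141 · 0.2412 / 0.00268 = 2.281e+04.
Re > 4000 → turbulent. Relative roughness ε/D = 1.7e-06/0.2412 = 7.05e-06. Haaland: 1/√f = -1.8 log₁₀[(7.05e-06/3.7)^1.11 + 6.9/2.281e+04] = -1.8 log₁₀[4.47e-07 + 0.000303] = 6.333, so f = 0.02493.
Total minor-loss coefficient ΣK = 4·0.28 + 3·0.55 = 2.77.
ΔP = [f·L/D + ΣK]·(ρV²/2) = [0.02493·15.89/0.2412 + 2.77]·(1797·0.141²/2) = [1.642 + 2.77]·17.87 = 78.85 Pa.
ΔP = 78.85 Pa = 7.885×10^-4 bar.

ΔP ≈ 7.885×10^-4 bar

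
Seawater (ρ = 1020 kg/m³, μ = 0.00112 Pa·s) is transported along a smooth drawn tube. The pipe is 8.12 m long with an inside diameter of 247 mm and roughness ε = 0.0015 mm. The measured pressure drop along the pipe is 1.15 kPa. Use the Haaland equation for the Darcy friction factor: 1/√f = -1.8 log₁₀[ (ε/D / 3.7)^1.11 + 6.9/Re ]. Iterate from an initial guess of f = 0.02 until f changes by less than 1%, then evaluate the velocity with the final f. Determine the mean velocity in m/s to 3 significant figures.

Rearranging Darcy-Weisbach: V = √(2·ΔP·D/(f·L·ρ)). With ε/D = 1.5e-06/0.247 = 6.07e-06, iterate starting from f = 0.02:
  f = 0.02 → V = √(2·1150·0.247/(0.02·8.12·1020)) = 1.852 m/s; Re = ρVD/μ = 4.166e+05; f → 0.01356
  f = 0.01356 → V = 2.249 m/s; Re = 5.059e+05; f → 0.0131
  f = 0.0131 → V = 2.288 m/s; Re = 5.147e+05; f → 0.01306
Converged (Δf/f < 1%). With the final f = 0.01306: V = √(2·1150·0.247/(0.01306·8.12·1020)) = 2.291 m/s.

V ≈ 2.29 m/s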